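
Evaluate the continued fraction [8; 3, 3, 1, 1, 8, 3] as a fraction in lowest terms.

5099/614

Fold from the inside: start with 3/1.
  8 + 1/3 = 25/3
  1 + 3/25 = 28/25
  1 + 25/28 = 53/28
  3 + 28/53 = 187/53
  3 + 53/187 = 614/187
  8 + 187/614 = 5099/614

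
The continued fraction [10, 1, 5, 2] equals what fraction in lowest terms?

141/13

Fold from the inside: start with 2/1.
  5 + 1/2 = 11/2
  1 + 2/11 = 13/11
  10 + 11/13 = 141/13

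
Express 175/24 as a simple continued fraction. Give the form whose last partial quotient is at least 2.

[7; 3, 2, 3]

175 = 7×24 + 7
24 = 3×7 + 3
7 = 2×3 + 1
3 = 3×1 + 0  (stop)
So 175/24 = [7; 3, 2, 3].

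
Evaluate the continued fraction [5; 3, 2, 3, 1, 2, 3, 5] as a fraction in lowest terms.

8100/1531

Fold from the inside: start with 5/1.
  3 + 1/5 = 16/5
  2 + 5/16 = 37/16
  1 + 16/37 = 53/37
  3 + 37/53 = 196/53
  2 + 53/196 = 445/196
  3 + 196/445 = 1531/445
  5 + 445/1531 = 8100/1531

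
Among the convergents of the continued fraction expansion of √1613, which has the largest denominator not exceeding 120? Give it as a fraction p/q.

1486/37

√1613 = [40; 6, 6, 80, …] (period length 3).
Convergents:
  p_0/q_0 = 40/1
  p_1/q_1 = 241/6
  p_2/q_2 = 1486/37
  p_3/q_3 = 119121/2966
q_2 = 37 ≤ 120 < 2966 = q_3, so the answer is 1486/37.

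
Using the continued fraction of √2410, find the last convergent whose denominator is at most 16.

√2410 = [49; 10, 1, 8, 1, 10, 98, …] (period length 6).
Convergents:
  p_0/q_0 = 49/1
  p_1/q_1 = 491/10
  p_2/q_2 = 540/11
  p_3/q_3 = 4811/98
q_2 = 11 ≤ 16 < 98 = q_3, so the answer is 540/11.

540/11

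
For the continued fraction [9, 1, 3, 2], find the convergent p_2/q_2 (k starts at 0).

39/4

Using pₖ = aₖpₖ₋₁ + pₖ₋₂, qₖ = aₖqₖ₋₁ + qₖ₋₂ (with p₋₁=1, p₋₂=0, q₋₁=0, q₋₂=1):
  k=0: a=9, p=9, q=1
  k=1: a=1, p=10, q=1
  k=2: a=3, p=39, q=4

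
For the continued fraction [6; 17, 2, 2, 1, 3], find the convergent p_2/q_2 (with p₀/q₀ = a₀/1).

212/35

Using pₖ = aₖpₖ₋₁ + pₖ₋₂, qₖ = aₖqₖ₋₁ + qₖ₋₂ (with p₋₁=1, p₋₂=0, q₋₁=0, q₋₂=1):
  k=0: a=6, p=6, q=1
  k=1: a=17, p=103, q=17
  k=2: a=2, p=212, q=35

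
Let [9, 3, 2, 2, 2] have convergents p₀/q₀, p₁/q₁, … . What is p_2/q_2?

65/7

Using pₖ = aₖpₖ₋₁ + pₖ₋₂, qₖ = aₖqₖ₋₁ + qₖ₋₂ (with p₋₁=1, p₋₂=0, q₋₁=0, q₋₂=1):
  k=0: a=9, p=9, q=1
  k=1: a=3, p=28, q=3
  k=2: a=2, p=65, q=7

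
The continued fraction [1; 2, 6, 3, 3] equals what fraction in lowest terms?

199/136

Fold from the inside: start with 3/1.
  3 + 1/3 = 10/3
  6 + 3/10 = 63/10
  2 + 10/63 = 136/63
  1 + 63/136 = 199/136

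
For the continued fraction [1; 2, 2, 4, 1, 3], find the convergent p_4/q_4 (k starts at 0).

Using pₖ = aₖpₖ₋₁ + pₖ₋₂, qₖ = aₖqₖ₋₁ + qₖ₋₂ (with p₋₁=1, p₋₂=0, q₋₁=0, q₋₂=1):
  k=0: a=1, p=1, q=1
  k=1: a=2, p=3, q=2
  k=2: a=2, p=7, q=5
  k=3: a=4, p=31, q=22
  k=4: a=1, p=38, q=27

38/27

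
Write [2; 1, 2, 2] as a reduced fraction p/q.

19/7

Using pₖ = aₖpₖ₋₁ + pₖ₋₂ and qₖ = aₖqₖ₋₁ + qₖ₋₂:
  k=0: a=2, p=2, q=1
  k=1: a=1, p=3, q=1
  k=2: a=2, p=8, q=3
  k=3: a=2, p=19, q=7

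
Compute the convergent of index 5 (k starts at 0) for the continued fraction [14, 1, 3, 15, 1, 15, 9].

Using pₖ = aₖpₖ₋₁ + pₖ₋₂, qₖ = aₖqₖ₋₁ + qₖ₋₂ (with p₋₁=1, p₋₂=0, q₋₁=0, q₋₂=1):
  k=0: a=14, p=14, q=1
  k=1: a=1, p=15, q=1
  k=2: a=3, p=59, q=4
  k=3: a=15, p=900, q=61
  k=4: a=1, p=959, q=65
  k=5: a=15, p=15285, q=1036

15285/1036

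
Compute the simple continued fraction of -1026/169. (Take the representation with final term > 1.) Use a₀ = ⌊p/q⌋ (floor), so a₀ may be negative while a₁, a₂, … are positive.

-1026 = -7×169 + 157
169 = 1×157 + 12
157 = 13×12 + 1
12 = 12×1 + 0  (stop)
So -1026/169 = [-7; 1, 13, 12].

[-7; 1, 13, 12]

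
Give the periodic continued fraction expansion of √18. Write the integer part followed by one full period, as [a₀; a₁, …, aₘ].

a₀ = ⌊√18⌋ = 4.
With m₀=0, d₀=1 and mₖ₊₁ = dₖaₖ − mₖ, dₖ₊₁ = (n − mₖ₊₁²)/dₖ, aₖ₊₁ = ⌊(a₀+mₖ₊₁)/dₖ₊₁⌋:
  k=1: m=4, d=2, a=4
  k=2: m=4, d=1, a=8
d=1 and a=2a₀=8 at k=2, so the next step gives (m, d) = (4, 2) again — its k=1 value — and the period has length 2.

[4; 4, 8]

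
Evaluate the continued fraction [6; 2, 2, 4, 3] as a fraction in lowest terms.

455/71

Fold from the inside: start with 3/1.
  4 + 1/3 = 13/3
  2 + 3/13 = 29/13
  2 + 13/29 = 71/29
  6 + 29/71 = 455/71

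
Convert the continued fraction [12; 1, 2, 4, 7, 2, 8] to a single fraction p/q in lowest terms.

21601/1702

Fold from the inside: start with 8/1.
  2 + 1/8 = 17/8
  7 + 8/17 = 127/17
  4 + 17/127 = 525/127
  2 + 127/525 = 1177/525
  1 + 525/1177 = 1702/1177
  12 + 1177/1702 = 21601/1702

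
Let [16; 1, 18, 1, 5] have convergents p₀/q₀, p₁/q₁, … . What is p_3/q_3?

Using pₖ = aₖpₖ₋₁ + pₖ₋₂, qₖ = aₖqₖ₋₁ + qₖ₋₂ (with p₋₁=1, p₋₂=0, q₋₁=0, q₋₂=1):
  k=0: a=16, p=16, q=1
  k=1: a=1, p=17, q=1
  k=2: a=18, p=322, q=19
  k=3: a=1, p=339, q=20

339/20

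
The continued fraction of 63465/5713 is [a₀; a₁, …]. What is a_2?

63465 = 11·5713 + 622   →  a_0 = 11
5713 = 9·622 + 115   →  a_1 = 9
622 = 5·115 + 47   →  a_2 = 5

5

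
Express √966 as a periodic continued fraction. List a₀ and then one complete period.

[31; 12, 2, 2, 2, 12, 62]

a₀ = ⌊√966⌋ = 31.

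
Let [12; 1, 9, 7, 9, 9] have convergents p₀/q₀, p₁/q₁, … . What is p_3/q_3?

916/71

Using pₖ = aₖpₖ₋₁ + pₖ₋₂, qₖ = aₖqₖ₋₁ + qₖ₋₂ (with p₋₁=1, p₋₂=0, q₋₁=0, q₋₂=1):
  k=0: a=12, p=12, q=1
  k=1: a=1, p=13, q=1
  k=2: a=9, p=129, q=10
  k=3: a=7, p=916, q=71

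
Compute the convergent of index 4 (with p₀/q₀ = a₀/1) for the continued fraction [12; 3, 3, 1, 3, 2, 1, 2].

603/49

Using pₖ = aₖpₖ₋₁ + pₖ₋₂, qₖ = aₖqₖ₋₁ + qₖ₋₂ (with p₋₁=1, p₋₂=0, q₋₁=0, q₋₂=1):
  k=0: a=12, p=12, q=1
  k=1: a=3, p=37, q=3
  k=2: a=3, p=123, q=10
  k=3: a=1, p=160, q=13
  k=4: a=3, p=603, q=49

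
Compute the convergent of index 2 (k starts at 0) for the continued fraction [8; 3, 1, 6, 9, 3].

Using pₖ = aₖpₖ₋₁ + pₖ₋₂, qₖ = aₖqₖ₋₁ + qₖ₋₂ (with p₋₁=1, p₋₂=0, q₋₁=0, q₋₂=1):
  k=0: a=8, p=8, q=1
  k=1: a=3, p=25, q=3
  k=2: a=1, p=33, q=4

33/4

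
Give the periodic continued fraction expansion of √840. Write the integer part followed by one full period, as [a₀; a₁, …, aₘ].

a₀ = ⌊√840⌋ = 28.
With m₀=0, d₀=1 and mₖ₊₁ = dₖaₖ − mₖ, dₖ₊₁ = (n − mₖ₊₁²)/dₖ, aₖ₊₁ = ⌊(a₀+mₖ₊₁)/dₖ₊₁⌋:
  k=1: m=28, d=56, a=1
  k=2: m=28, d=1, a=56
d=1 and a=2a₀=56 at k=2, so the next step gives (m, d) = (28, 56) again — its k=1 value — and the period has length 2.

[28; 1, 56]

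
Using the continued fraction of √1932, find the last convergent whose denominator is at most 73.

967/22

√1932 = [43; 1, 20, 1, 86, …] (period length 4).
Convergents:
  p_0/q_0 = 43/1
  p_1/q_1 = 44/1
  p_2/q_2 = 923/21
  p_3/q_3 = 967/22
  p_4/q_4 = 84085/1913
q_3 = 22 ≤ 73 < 1913 = q_4, so the answer is 967/22.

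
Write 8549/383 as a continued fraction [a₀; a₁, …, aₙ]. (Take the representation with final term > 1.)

[22; 3, 8, 1, 3, 1, 2]

8549 = 22·383 + 123
383 = 3·123 + 14
123 = 8·14 + 11
14 = 1·11 + 3
11 = 3·3 + 2
3 = 1·2 + 1
2 = 2·1 + 0  (stop)
So 8549/383 = [22; 3, 8, 1, 3, 1, 2].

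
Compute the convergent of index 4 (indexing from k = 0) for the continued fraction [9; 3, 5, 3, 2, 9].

Using pₖ = aₖpₖ₋₁ + pₖ₋₂, qₖ = aₖqₖ₋₁ + qₖ₋₂ (with p₋₁=1, p₋₂=0, q₋₁=0, q₋₂=1):
  k=0: a=9, p=9, q=1
  k=1: a=3, p=28, q=3
  k=2: a=5, p=149, q=16
  k=3: a=3, p=475, q=51
  k=4: a=2, p=1099, q=118

1099/118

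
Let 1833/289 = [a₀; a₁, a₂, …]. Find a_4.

2

1833 = 6·289 + 99   →  a_0 = 6
289 = 2·99 + 91   →  a_1 = 2
99 = 1·91 + 8   →  a_2 = 1
91 = 11·8 + 3   →  a_3 = 11
8 = 2·3 + 2   →  a_4 = 2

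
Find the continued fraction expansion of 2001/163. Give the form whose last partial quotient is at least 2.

2001 = 12×163 + 45
163 = 3×45 + 28
45 = 1×28 + 17
28 = 1×17 + 11
17 = 1×11 + 6
11 = 1×6 + 5
6 = 1×5 + 1
5 = 5×1 + 0  (stop)
So 2001/163 = [12; 3, 1, 1, 1, 1, 1, 5].

[12; 3, 1, 1, 1, 1, 1, 5]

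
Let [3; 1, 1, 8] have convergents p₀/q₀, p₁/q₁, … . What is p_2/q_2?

Using pₖ = aₖpₖ₋₁ + pₖ₋₂, qₖ = aₖqₖ₋₁ + qₖ₋₂ (with p₋₁=1, p₋₂=0, q₋₁=0, q₋₂=1):
  k=0: a=3, p=3, q=1
  k=1: a=1, p=4, q=1
  k=2: a=1, p=7, q=2

7/2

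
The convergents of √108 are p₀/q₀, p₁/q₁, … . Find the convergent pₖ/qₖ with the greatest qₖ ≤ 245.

√108 = [10; 2, 1, 1, 4, 1, 1, 2, 20, …] (period length 8).
Convergents:
  p_0/q_0 = 10/1
  p_1/q_1 = 21/2
  p_2/q_2 = 31/3
  p_3/q_3 = 52/5
  p_4/q_4 = 239/23
  p_5/q_5 = 291/28
  p_6/q_6 = 530/51
  p_7/q_7 = 1351/130
  p_8/q_8 = 27550/2651
q_7 = 130 ≤ 245 < 2651 = q_8, so the answer is 1351/130.

1351/130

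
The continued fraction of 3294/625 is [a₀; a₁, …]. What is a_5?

5

3294 = 5·625 + 169   →  a_0 = 5
625 = 3·169 + 118   →  a_1 = 3
169 = 1·118 + 51   →  a_2 = 1
118 = 2·51 + 16   →  a_3 = 2
51 = 3·16 + 3   →  a_4 = 3
16 = 5·3 + 1   →  a_5 = 5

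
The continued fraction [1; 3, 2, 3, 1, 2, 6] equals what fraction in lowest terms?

Using pₖ = aₖpₖ₋₁ + pₖ₋₂ and qₖ = aₖqₖ₋₁ + qₖ₋₂:
  k=0: a=1, p=1, q=1
  k=1: a=3, p=4, q=3
  k=2: a=2, p=9, q=7
  k=3: a=3, p=31, q=24
  k=4: a=1, p=40, q=31
  k=5: a=2, p=111, q=86
  k=6: a=6, p=706, q=547

706/547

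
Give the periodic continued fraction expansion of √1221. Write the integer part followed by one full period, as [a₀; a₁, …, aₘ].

a₀ = ⌊√1221⌋ = 34.
With m₀=0, d₀=1 and mₖ₊₁ = dₖaₖ − mₖ, dₖ₊₁ = (n − mₖ₊₁²)/dₖ, aₖ₊₁ = ⌊(a₀+mₖ₊₁)/dₖ₊₁⌋:
  k=1: m=34, d=65, a=1
  k=2: m=31, d=4, a=16
  k=3: m=33, d=33, a=2
  k=4: m=33, d=4, a=16
  k=5: m=31, d=65, a=1
  k=6: m=34, d=1, a=68
d=1 and a=2a₀=68 at k=6, so the next step gives (m, d) = (34, 65) again — its k=1 value — and the period has length 6.

[34; 1, 16, 2, 16, 1, 68]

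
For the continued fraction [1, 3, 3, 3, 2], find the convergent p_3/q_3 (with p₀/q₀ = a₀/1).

43/33

Using pₖ = aₖpₖ₋₁ + pₖ₋₂, qₖ = aₖqₖ₋₁ + qₖ₋₂ (with p₋₁=1, p₋₂=0, q₋₁=0, q₋₂=1):
  k=0: a=1, p=1, q=1
  k=1: a=3, p=4, q=3
  k=2: a=3, p=13, q=10
  k=3: a=3, p=43, q=33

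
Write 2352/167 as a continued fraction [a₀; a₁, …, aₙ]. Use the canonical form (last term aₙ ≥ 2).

[14; 11, 1, 13]

2352 = 14·167 + 14
167 = 11·14 + 13
14 = 1·13 + 1
13 = 13·1 + 0  (stop)
So 2352/167 = [14; 11, 1, 13].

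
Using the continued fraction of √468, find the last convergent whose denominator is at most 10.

173/8

√468 = [21; 1, 1, 1, 2, 1, 1, 1, 42, …] (period length 8).
Convergents:
  p_0/q_0 = 21/1
  p_1/q_1 = 22/1
  p_2/q_2 = 43/2
  p_3/q_3 = 65/3
  p_4/q_4 = 173/8
  p_5/q_5 = 238/11
q_4 = 8 ≤ 10 < 11 = q_5, so the answer is 173/8.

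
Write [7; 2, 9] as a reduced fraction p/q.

142/19

Fold from the inside: start with 9/1.
  2 + 1/9 = 19/9
  7 + 9/19 = 142/19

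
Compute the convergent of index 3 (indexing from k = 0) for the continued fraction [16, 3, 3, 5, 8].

864/53

Using pₖ = aₖpₖ₋₁ + pₖ₋₂, qₖ = aₖqₖ₋₁ + qₖ₋₂ (with p₋₁=1, p₋₂=0, q₋₁=0, q₋₂=1):
  k=0: a=16, p=16, q=1
  k=1: a=3, p=49, q=3
  k=2: a=3, p=163, q=10
  k=3: a=5, p=864, q=53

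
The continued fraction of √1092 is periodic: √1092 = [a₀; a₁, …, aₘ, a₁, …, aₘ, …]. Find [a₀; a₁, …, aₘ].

[33; 22, 66]

a₀ = ⌊√1092⌋ = 33.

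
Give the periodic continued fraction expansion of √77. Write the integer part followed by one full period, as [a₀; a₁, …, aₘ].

a₀ = ⌊√77⌋ = 8.
With m₀=0, d₀=1 and mₖ₊₁ = dₖaₖ − mₖ, dₖ₊₁ = (n − mₖ₊₁²)/dₖ, aₖ₊₁ = ⌊(a₀+mₖ₊₁)/dₖ₊₁⌋:
  k=1: m=8, d=13, a=1
  k=2: m=5, d=4, a=3
  k=3: m=7, d=7, a=2
  k=4: m=7, d=4, a=3
  k=5: m=5, d=13, a=1
  k=6: m=8, d=1, a=16
d=1 and a=2a₀=16 at k=6, so the next step gives (m, d) = (8, 13) again — its k=1 value — and the period has length 6.

[8; 1, 3, 2, 3, 1, 16]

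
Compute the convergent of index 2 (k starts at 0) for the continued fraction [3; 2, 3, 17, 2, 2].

Using pₖ = aₖpₖ₋₁ + pₖ₋₂, qₖ = aₖqₖ₋₁ + qₖ₋₂ (with p₋₁=1, p₋₂=0, q₋₁=0, q₋₂=1):
  k=0: a=3, p=3, q=1
  k=1: a=2, p=7, q=2
  k=2: a=3, p=24, q=7

24/7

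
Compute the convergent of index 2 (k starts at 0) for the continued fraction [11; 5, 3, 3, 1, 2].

179/16

Using pₖ = aₖpₖ₋₁ + pₖ₋₂, qₖ = aₖqₖ₋₁ + qₖ₋₂ (with p₋₁=1, p₋₂=0, q₋₁=0, q₋₂=1):
  k=0: a=11, p=11, q=1
  k=1: a=5, p=56, q=5
  k=2: a=3, p=179, q=16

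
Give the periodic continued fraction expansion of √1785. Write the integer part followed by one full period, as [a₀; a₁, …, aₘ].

a₀ = ⌊√1785⌋ = 42.
With m₀=0, d₀=1 and mₖ₊₁ = dₖaₖ − mₖ, dₖ₊₁ = (n − mₖ₊₁²)/dₖ, aₖ₊₁ = ⌊(a₀+mₖ₊₁)/dₖ₊₁⌋:
  k=1: m=42, d=21, a=4
  k=2: m=42, d=1, a=84
d=1 and a=2a₀=84 at k=2, so the next step gives (m, d) = (42, 21) again — its k=1 value — and the period has length 2.

[42; 4, 84]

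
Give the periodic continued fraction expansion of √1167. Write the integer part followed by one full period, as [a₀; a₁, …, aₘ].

a₀ = ⌊√1167⌋ = 34.
With m₀=0, d₀=1 and mₖ₊₁ = dₖaₖ − mₖ, dₖ₊₁ = (n − mₖ₊₁²)/dₖ, aₖ₊₁ = ⌊(a₀+mₖ₊₁)/dₖ₊₁⌋:
  k=1: m=34, d=11, a=6
  k=2: m=32, d=13, a=5
  k=3: m=33, d=6, a=11
  k=4: m=33, d=13, a=5
  k=5: m=32, d=11, a=6
  k=6: m=34, d=1, a=68
d=1 and a=2a₀=68 at k=6, so the next step gives (m, d) = (34, 11) again — its k=1 value — and the period has length 6.

[34; 6, 5, 11, 5, 6, 68]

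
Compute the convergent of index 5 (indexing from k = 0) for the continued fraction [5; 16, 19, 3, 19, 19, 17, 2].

Using pₖ = aₖpₖ₋₁ + pₖ₋₂, qₖ = aₖqₖ₋₁ + qₖ₋₂ (with p₋₁=1, p₋₂=0, q₋₁=0, q₋₂=1):
  k=0: a=5, p=5, q=1
  k=1: a=16, p=81, q=16
  k=2: a=19, p=1544, q=305
  k=3: a=3, p=4713, q=931
  k=4: a=19, p=91091, q=17994
  k=5: a=19, p=1735442, q=342817

1735442/342817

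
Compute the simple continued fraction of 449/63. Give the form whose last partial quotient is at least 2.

449 = 7·63 + 8
63 = 7·8 + 7
8 = 1·7 + 1
7 = 7·1 + 0  (stop)
So 449/63 = [7; 7, 1, 7].

[7; 7, 1, 7]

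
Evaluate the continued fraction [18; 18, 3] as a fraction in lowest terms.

993/55

Fold from the inside: start with 3/1.
  18 + 1/3 = 55/3
  18 + 3/55 = 993/55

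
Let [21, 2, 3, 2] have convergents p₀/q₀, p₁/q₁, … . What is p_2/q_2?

Using pₖ = aₖpₖ₋₁ + pₖ₋₂, qₖ = aₖqₖ₋₁ + qₖ₋₂ (with p₋₁=1, p₋₂=0, q₋₁=0, q₋₂=1):
  k=0: a=21, p=21, q=1
  k=1: a=2, p=43, q=2
  k=2: a=3, p=150, q=7

150/7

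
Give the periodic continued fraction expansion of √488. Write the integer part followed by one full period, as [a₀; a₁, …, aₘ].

[22; 11, 44]

a₀ = ⌊√488⌋ = 22.
With m₀=0, d₀=1 and mₖ₊₁ = dₖaₖ − mₖ, dₖ₊₁ = (n − mₖ₊₁²)/dₖ, aₖ₊₁ = ⌊(a₀+mₖ₊₁)/dₖ₊₁⌋:
  k=1: m=22, d=4, a=11
  k=2: m=22, d=1, a=44
d=1 and a=2a₀=44 at k=2, so the next step gives (m, d) = (22, 4) again — its k=1 value — and the period has length 2.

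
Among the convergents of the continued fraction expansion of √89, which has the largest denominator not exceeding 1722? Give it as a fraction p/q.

9217/977

√89 = [9; 2, 3, 3, 2, 18, …] (period length 5).
Convergents:
  p_0/q_0 = 9/1
  p_1/q_1 = 19/2
  p_2/q_2 = 66/7
  p_3/q_3 = 217/23
  p_4/q_4 = 500/53
  p_5/q_5 = 9217/977
  p_6/q_6 = 18934/2007
q_5 = 977 ≤ 1722 < 2007 = q_6, so the answer is 9217/977.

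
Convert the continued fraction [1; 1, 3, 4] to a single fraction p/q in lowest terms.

30/17

Fold from the inside: start with 4/1.
  3 + 1/4 = 13/4
  1 + 4/13 = 17/13
  1 + 13/17 = 30/17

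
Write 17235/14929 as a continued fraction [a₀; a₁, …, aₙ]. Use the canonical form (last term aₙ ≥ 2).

[1; 6, 2, 9, 9, 4, 3]

17235 = 1*14929 + 2306
14929 = 6*2306 + 1093
2306 = 2*1093 + 120
1093 = 9*120 + 13
120 = 9*13 + 3
13 = 4*3 + 1
3 = 3*1 + 0  (stop)
So 17235/14929 = [1; 6, 2, 9, 9, 4, 3].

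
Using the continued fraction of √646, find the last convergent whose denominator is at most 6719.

77495/3049

√646 = [25; 2, 2, 2, 50, …] (period length 4).
Convergents:
  p_0/q_0 = 25/1
  p_1/q_1 = 51/2
  p_2/q_2 = 127/5
  p_3/q_3 = 305/12
  p_4/q_4 = 15377/605
  p_5/q_5 = 31059/1222
  p_6/q_6 = 77495/3049
  p_7/q_7 = 186049/7320
q_6 = 3049 ≤ 6719 < 7320 = q_7, so the answer is 77495/3049.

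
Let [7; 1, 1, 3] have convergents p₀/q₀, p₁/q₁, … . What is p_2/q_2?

15/2

Using pₖ = aₖpₖ₋₁ + pₖ₋₂, qₖ = aₖqₖ₋₁ + qₖ₋₂ (with p₋₁=1, p₋₂=0, q₋₁=0, q₋₂=1):
  k=0: a=7, p=7, q=1
  k=1: a=1, p=8, q=1
  k=2: a=1, p=15, q=2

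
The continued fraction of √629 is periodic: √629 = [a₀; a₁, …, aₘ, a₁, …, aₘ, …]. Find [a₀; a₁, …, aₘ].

a₀ = ⌊√629⌋ = 25.
With m₀=0, d₀=1 and mₖ₊₁ = dₖaₖ − mₖ, dₖ₊₁ = (n − mₖ₊₁²)/dₖ, aₖ₊₁ = ⌊(a₀+mₖ₊₁)/dₖ₊₁⌋:
  k=1: m=25, d=4, a=12
  k=2: m=23, d=25, a=1
  k=3: m=2, d=25, a=1
  k=4: m=23, d=4, a=12
  k=5: m=25, d=1, a=50
d=1 and a=2a₀=50 at k=5, so the next step gives (m, d) = (25, 4) again — its k=1 value — and the period has length 5.

[25; 12, 1, 1, 12, 50]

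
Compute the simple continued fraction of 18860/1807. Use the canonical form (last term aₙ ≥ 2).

[10; 2, 3, 2, 12, 9]

18860 = 10·1807 + 790
1807 = 2·790 + 227
790 = 3·227 + 109
227 = 2·109 + 9
109 = 12·9 + 1
9 = 9·1 + 0  (stop)
So 18860/1807 = [10; 2, 3, 2, 12, 9].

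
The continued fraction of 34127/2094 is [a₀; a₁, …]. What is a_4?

34127 = 16·2094 + 623   →  a_0 = 16
2094 = 3·623 + 225   →  a_1 = 3
623 = 2·225 + 173   →  a_2 = 2
225 = 1·173 + 52   →  a_3 = 1
173 = 3·52 + 17   →  a_4 = 3

3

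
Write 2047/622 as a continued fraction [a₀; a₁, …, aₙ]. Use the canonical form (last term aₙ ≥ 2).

2047 = 3*622 + 181
622 = 3*181 + 79
181 = 2*79 + 23
79 = 3*23 + 10
23 = 2*10 + 3
10 = 3*3 + 1
3 = 3*1 + 0  (stop)
So 2047/622 = [3; 3, 2, 3, 2, 3, 3].

[3; 3, 2, 3, 2, 3, 3]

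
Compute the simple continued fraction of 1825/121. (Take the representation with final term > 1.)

[15; 12, 10]

1825 = 15·121 + 10
121 = 12·10 + 1
10 = 10·1 + 0  (stop)
So 1825/121 = [15; 12, 10].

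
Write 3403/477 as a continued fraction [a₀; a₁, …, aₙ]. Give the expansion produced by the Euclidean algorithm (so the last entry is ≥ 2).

[7; 7, 2, 4, 1, 5]

3403 = 7*477 + 64
477 = 7*64 + 29
64 = 2*29 + 6
29 = 4*6 + 5
6 = 1*5 + 1
5 = 5*1 + 0  (stop)
So 3403/477 = [7; 7, 2, 4, 1, 5].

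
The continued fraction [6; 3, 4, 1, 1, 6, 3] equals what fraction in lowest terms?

3780/599

Fold from the inside: start with 3/1.
  6 + 1/3 = 19/3
  1 + 3/19 = 22/19
  1 + 19/22 = 41/22
  4 + 22/41 = 186/41
  3 + 41/186 = 599/186
  6 + 186/599 = 3780/599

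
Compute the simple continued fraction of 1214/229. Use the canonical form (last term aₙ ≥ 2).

1214 = 5·229 + 69
229 = 3·69 + 22
69 = 3·22 + 3
22 = 7·3 + 1
3 = 3·1 + 0  (stop)
So 1214/229 = [5; 3, 3, 7, 3].

[5; 3, 3, 7, 3]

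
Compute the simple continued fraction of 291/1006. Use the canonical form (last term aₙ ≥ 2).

291 = 0×1006 + 291
1006 = 3×291 + 133
291 = 2×133 + 25
133 = 5×25 + 8
25 = 3×8 + 1
8 = 8×1 + 0  (stop)
So 291/1006 = [0; 3, 2, 5, 3, 8].

[0; 3, 2, 5, 3, 8]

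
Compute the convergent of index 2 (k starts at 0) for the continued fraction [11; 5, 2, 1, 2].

123/11

Using pₖ = aₖpₖ₋₁ + pₖ₋₂, qₖ = aₖqₖ₋₁ + qₖ₋₂ (with p₋₁=1, p₋₂=0, q₋₁=0, q₋₂=1):
  k=0: a=11, p=11, q=1
  k=1: a=5, p=56, q=5
  k=2: a=2, p=123, q=11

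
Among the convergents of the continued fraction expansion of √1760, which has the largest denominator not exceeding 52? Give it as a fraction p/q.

√1760 = [41; 1, 19, 1, 82, …] (period length 4).
Convergents:
  p_0/q_0 = 41/1
  p_1/q_1 = 42/1
  p_2/q_2 = 839/20
  p_3/q_3 = 881/21
  p_4/q_4 = 73081/1742
q_3 = 21 ≤ 52 < 1742 = q_4, so the answer is 881/21.

881/21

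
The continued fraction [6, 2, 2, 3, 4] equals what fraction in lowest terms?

Using pₖ = aₖpₖ₋₁ + pₖ₋₂ and qₖ = aₖqₖ₋₁ + qₖ₋₂:
  k=0: a=6, p=6, q=1
  k=1: a=2, p=13, q=2
  k=2: a=2, p=32, q=5
  k=3: a=3, p=109, q=17
  k=4: a=4, p=468, q=73

468/73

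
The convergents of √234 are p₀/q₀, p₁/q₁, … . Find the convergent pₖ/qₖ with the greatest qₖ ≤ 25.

√234 = [15; 3, 2, 1, 2, 1, 2, 3, 30, …] (period length 8).
Convergents:
  p_0/q_0 = 15/1
  p_1/q_1 = 46/3
  p_2/q_2 = 107/7
  p_3/q_3 = 153/10
  p_4/q_4 = 413/27
q_3 = 10 ≤ 25 < 27 = q_4, so the answer is 153/10.

153/10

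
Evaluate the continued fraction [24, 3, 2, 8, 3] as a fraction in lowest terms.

Fold from the inside: start with 3/1.
  8 + 1/3 = 25/3
  2 + 3/25 = 53/25
  3 + 25/53 = 184/53
  24 + 53/184 = 4469/184

4469/184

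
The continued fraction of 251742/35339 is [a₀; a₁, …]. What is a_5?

5

251742 = 7·35339 + 4369   →  a_0 = 7
35339 = 8·4369 + 387   →  a_1 = 8
4369 = 11·387 + 112   →  a_2 = 11
387 = 3·112 + 51   →  a_3 = 3
112 = 2·51 + 10   →  a_4 = 2
51 = 5·10 + 1   →  a_5 = 5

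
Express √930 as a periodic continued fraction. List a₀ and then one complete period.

[30; 2, 60]

a₀ = ⌊√930⌋ = 30.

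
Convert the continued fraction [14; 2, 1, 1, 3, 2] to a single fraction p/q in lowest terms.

590/41

Using pₖ = aₖpₖ₋₁ + pₖ₋₂ and qₖ = aₖqₖ₋₁ + qₖ₋₂:
  k=0: a=14, p=14, q=1
  k=1: a=2, p=29, q=2
  k=2: a=1, p=43, q=3
  k=3: a=1, p=72, q=5
  k=4: a=3, p=259, q=18
  k=5: a=2, p=590, q=41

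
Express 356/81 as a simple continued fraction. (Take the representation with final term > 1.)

356 = 4×81 + 32
81 = 2×32 + 17
32 = 1×17 + 15
17 = 1×15 + 2
15 = 7×2 + 1
2 = 2×1 + 0  (stop)
So 356/81 = [4; 2, 1, 1, 7, 2].

[4; 2, 1, 1, 7, 2]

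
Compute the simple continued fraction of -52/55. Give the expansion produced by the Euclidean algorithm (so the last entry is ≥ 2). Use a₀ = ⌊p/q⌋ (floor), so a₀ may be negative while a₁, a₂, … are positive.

[-1; 18, 3]

-52 = -1·55 + 3
55 = 18·3 + 1
3 = 3·1 + 0  (stop)
So -52/55 = [-1; 18, 3].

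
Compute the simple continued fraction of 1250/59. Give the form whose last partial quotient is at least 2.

1250 = 21×59 + 11
59 = 5×11 + 4
11 = 2×4 + 3
4 = 1×3 + 1
3 = 3×1 + 0  (stop)
So 1250/59 = [21; 5, 2, 1, 3].

[21; 5, 2, 1, 3]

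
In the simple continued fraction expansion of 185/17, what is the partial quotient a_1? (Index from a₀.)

1

185 = 10·17 + 15   →  a_0 = 10
17 = 1·15 + 2   →  a_1 = 1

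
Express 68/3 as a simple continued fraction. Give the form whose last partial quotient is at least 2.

[22; 1, 2]

68 = 22*3 + 2
3 = 1*2 + 1
2 = 2*1 + 0  (stop)
So 68/3 = [22; 1, 2].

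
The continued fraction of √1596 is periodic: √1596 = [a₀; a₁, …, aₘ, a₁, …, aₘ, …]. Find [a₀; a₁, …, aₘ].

[39; 1, 18, 1, 78]

a₀ = ⌊√1596⌋ = 39.
With m₀=0, d₀=1 and mₖ₊₁ = dₖaₖ − mₖ, dₖ₊₁ = (n − mₖ₊₁²)/dₖ, aₖ₊₁ = ⌊(a₀+mₖ₊₁)/dₖ₊₁⌋:
  k=1: m=39, d=75, a=1
  k=2: m=36, d=4, a=18
  k=3: m=36, d=75, a=1
  k=4: m=39, d=1, a=78
d=1 and a=2a₀=78 at k=4, so the next step gives (m, d) = (39, 75) again — its k=1 value — and the period has length 4.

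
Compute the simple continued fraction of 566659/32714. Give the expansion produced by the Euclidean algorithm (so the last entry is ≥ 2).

566659 = 17·32714 + 10521
32714 = 3·10521 + 1151
10521 = 9·1151 + 162
1151 = 7·162 + 17
162 = 9·17 + 9
17 = 1·9 + 8
9 = 1·8 + 1
8 = 8·1 + 0  (stop)
So 566659/32714 = [17; 3, 9, 7, 9, 1, 1, 8].

[17; 3, 9, 7, 9, 1, 1, 8]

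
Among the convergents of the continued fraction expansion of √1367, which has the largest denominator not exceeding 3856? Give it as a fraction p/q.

101195/2737

√1367 = [36; 1, 35, 1, 72, …] (period length 4).
Convergents:
  p_0/q_0 = 36/1
  p_1/q_1 = 37/1
  p_2/q_2 = 1331/36
  p_3/q_3 = 1368/37
  p_4/q_4 = 99827/2700
  p_5/q_5 = 101195/2737
  p_6/q_6 = 3641652/98495
q_5 = 2737 ≤ 3856 < 98495 = q_6, so the answer is 101195/2737.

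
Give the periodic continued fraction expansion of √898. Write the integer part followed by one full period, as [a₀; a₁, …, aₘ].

[29; 1, 28, 1, 58]

a₀ = ⌊√898⌋ = 29.
With m₀=0, d₀=1 and mₖ₊₁ = dₖaₖ − mₖ, dₖ₊₁ = (n − mₖ₊₁²)/dₖ, aₖ₊₁ = ⌊(a₀+mₖ₊₁)/dₖ₊₁⌋:
  k=1: m=29, d=57, a=1
  k=2: m=28, d=2, a=28
  k=3: m=28, d=57, a=1
  k=4: m=29, d=1, a=58
d=1 and a=2a₀=58 at k=4, so the next step gives (m, d) = (29, 57) again — its k=1 value — and the period has length 4.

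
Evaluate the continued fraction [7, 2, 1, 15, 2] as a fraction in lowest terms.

Using pₖ = aₖpₖ₋₁ + pₖ₋₂ and qₖ = aₖqₖ₋₁ + qₖ₋₂:
  k=0: a=7, p=7, q=1
  k=1: a=2, p=15, q=2
  k=2: a=1, p=22, q=3
  k=3: a=15, p=345, q=47
  k=4: a=2, p=712, q=97

712/97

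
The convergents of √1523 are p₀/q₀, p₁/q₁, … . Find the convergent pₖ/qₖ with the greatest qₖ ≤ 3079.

118755/3043

√1523 = [39; 39, 78, …] (period length 2).
Convergents:
  p_0/q_0 = 39/1
  p_1/q_1 = 1522/39
  p_2/q_2 = 118755/3043
  p_3/q_3 = 4632967/118716
q_2 = 3043 ≤ 3079 < 118716 = q_3, so the answer is 118755/3043.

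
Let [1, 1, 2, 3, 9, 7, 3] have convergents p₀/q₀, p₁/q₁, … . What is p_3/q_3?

17/10

Using pₖ = aₖpₖ₋₁ + pₖ₋₂, qₖ = aₖqₖ₋₁ + qₖ₋₂ (with p₋₁=1, p₋₂=0, q₋₁=0, q₋₂=1):
  k=0: a=1, p=1, q=1
  k=1: a=1, p=2, q=1
  k=2: a=2, p=5, q=3
  k=3: a=3, p=17, q=10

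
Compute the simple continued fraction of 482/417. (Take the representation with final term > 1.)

[1; 6, 2, 2, 2, 5]

482 = 1·417 + 65
417 = 6·65 + 27
65 = 2·27 + 11
27 = 2·11 + 5
11 = 2·5 + 1
5 = 5·1 + 0  (stop)
So 482/417 = [1; 6, 2, 2, 2, 5].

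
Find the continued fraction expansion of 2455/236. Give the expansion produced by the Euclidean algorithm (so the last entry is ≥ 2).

[10; 2, 2, 15, 3]

2455 = 10·236 + 95
236 = 2·95 + 46
95 = 2·46 + 3
46 = 15·3 + 1
3 = 3·1 + 0  (stop)
So 2455/236 = [10; 2, 2, 15, 3].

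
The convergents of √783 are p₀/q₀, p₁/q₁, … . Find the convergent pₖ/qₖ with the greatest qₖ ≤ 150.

1567/56

√783 = [27; 1, 54, …] (period length 2).
Convergents:
  p_0/q_0 = 27/1
  p_1/q_1 = 28/1
  p_2/q_2 = 1539/55
  p_3/q_3 = 1567/56
  p_4/q_4 = 86157/3079
q_3 = 56 ≤ 150 < 3079 = q_4, so the answer is 1567/56.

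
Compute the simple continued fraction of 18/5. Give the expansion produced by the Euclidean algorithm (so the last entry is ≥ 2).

18 = 3*5 + 3
5 = 1*3 + 2
3 = 1*2 + 1
2 = 2*1 + 0  (stop)
So 18/5 = [3; 1, 1, 2].

[3; 1, 1, 2]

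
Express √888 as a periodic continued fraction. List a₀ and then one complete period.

[29; 1, 3, 1, 58]

a₀ = ⌊√888⌋ = 29.
With m₀=0, d₀=1 and mₖ₊₁ = dₖaₖ − mₖ, dₖ₊₁ = (n − mₖ₊₁²)/dₖ, aₖ₊₁ = ⌊(a₀+mₖ₊₁)/dₖ₊₁⌋:
  k=1: m=29, d=47, a=1
  k=2: m=18, d=12, a=3
  k=3: m=18, d=47, a=1
  k=4: m=29, d=1, a=58
d=1 and a=2a₀=58 at k=4, so the next step gives (m, d) = (29, 47) again — its k=1 value — and the period has length 4.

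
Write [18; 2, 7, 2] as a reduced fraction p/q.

Using pₖ = aₖpₖ₋₁ + pₖ₋₂ and qₖ = aₖqₖ₋₁ + qₖ₋₂:
  k=0: a=18, p=18, q=1
  k=1: a=2, p=37, q=2
  k=2: a=7, p=277, q=15
  k=3: a=2, p=591, q=32

591/32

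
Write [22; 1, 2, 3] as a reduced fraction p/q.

Fold from the inside: start with 3/1.
  2 + 1/3 = 7/3
  1 + 3/7 = 10/7
  22 + 7/10 = 227/10

227/10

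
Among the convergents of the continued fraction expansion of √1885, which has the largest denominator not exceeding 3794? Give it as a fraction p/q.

√1885 = [43; 2, 2, 2, 86, …] (period length 4).
Convergents:
  p_0/q_0 = 43/1
  p_1/q_1 = 87/2
  p_2/q_2 = 217/5
  p_3/q_3 = 521/12
  p_4/q_4 = 45023/1037
  p_5/q_5 = 90567/2086
  p_6/q_6 = 226157/5209
q_5 = 2086 ≤ 3794 < 5209 = q_6, so the answer is 90567/2086.

90567/2086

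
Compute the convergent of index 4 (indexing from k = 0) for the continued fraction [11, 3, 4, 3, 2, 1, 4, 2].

1097/97

Using pₖ = aₖpₖ₋₁ + pₖ₋₂, qₖ = aₖqₖ₋₁ + qₖ₋₂ (with p₋₁=1, p₋₂=0, q₋₁=0, q₋₂=1):
  k=0: a=11, p=11, q=1
  k=1: a=3, p=34, q=3
  k=2: a=4, p=147, q=13
  k=3: a=3, p=475, q=42
  k=4: a=2, p=1097, q=97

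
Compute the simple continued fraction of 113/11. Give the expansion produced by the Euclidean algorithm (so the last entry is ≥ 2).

[10; 3, 1, 2]

113 = 10·11 + 3
11 = 3·3 + 2
3 = 1·2 + 1
2 = 2·1 + 0  (stop)
So 113/11 = [10; 3, 1, 2].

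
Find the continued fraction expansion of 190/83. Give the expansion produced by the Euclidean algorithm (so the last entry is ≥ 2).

[2; 3, 2, 5, 2]

190 = 2×83 + 24
83 = 3×24 + 11
24 = 2×11 + 2
11 = 5×2 + 1
2 = 2×1 + 0  (stop)
So 190/83 = [2; 3, 2, 5, 2].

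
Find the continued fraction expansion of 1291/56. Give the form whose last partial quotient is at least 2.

1291 = 23·56 + 3
56 = 18·3 + 2
3 = 1·2 + 1
2 = 2·1 + 0  (stop)
So 1291/56 = [23; 18, 1, 2].

[23; 18, 1, 2]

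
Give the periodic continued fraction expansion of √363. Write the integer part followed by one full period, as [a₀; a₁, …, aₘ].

[19; 19, 38]

a₀ = ⌊√363⌋ = 19.
With m₀=0, d₀=1 and mₖ₊₁ = dₖaₖ − mₖ, dₖ₊₁ = (n − mₖ₊₁²)/dₖ, aₖ₊₁ = ⌊(a₀+mₖ₊₁)/dₖ₊₁⌋:
  k=1: m=19, d=2, a=19
  k=2: m=19, d=1, a=38
d=1 and a=2a₀=38 at k=2, so the next step gives (m, d) = (19, 2) again — its k=1 value — and the period has length 2.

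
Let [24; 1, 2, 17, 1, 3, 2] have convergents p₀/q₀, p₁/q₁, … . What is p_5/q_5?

Using pₖ = aₖpₖ₋₁ + pₖ₋₂, qₖ = aₖqₖ₋₁ + qₖ₋₂ (with p₋₁=1, p₋₂=0, q₋₁=0, q₋₂=1):
  k=0: a=24, p=24, q=1
  k=1: a=1, p=25, q=1
  k=2: a=2, p=74, q=3
  k=3: a=17, p=1283, q=52
  k=4: a=1, p=1357, q=55
  k=5: a=3, p=5354, q=217

5354/217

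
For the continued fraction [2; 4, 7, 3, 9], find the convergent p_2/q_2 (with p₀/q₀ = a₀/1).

Using pₖ = aₖpₖ₋₁ + pₖ₋₂, qₖ = aₖqₖ₋₁ + qₖ₋₂ (with p₋₁=1, p₋₂=0, q₋₁=0, q₋₂=1):
  k=0: a=2, p=2, q=1
  k=1: a=4, p=9, q=4
  k=2: a=7, p=65, q=29

65/29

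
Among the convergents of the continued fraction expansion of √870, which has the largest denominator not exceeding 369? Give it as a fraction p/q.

6961/236

√870 = [29; 2, 58, …] (period length 2).
Convergents:
  p_0/q_0 = 29/1
  p_1/q_1 = 59/2
  p_2/q_2 = 3451/117
  p_3/q_3 = 6961/236
  p_4/q_4 = 407189/13805
q_3 = 236 ≤ 369 < 13805 = q_4, so the answer is 6961/236.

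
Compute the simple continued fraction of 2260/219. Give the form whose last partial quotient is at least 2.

2260 = 10*219 + 70
219 = 3*70 + 9
70 = 7*9 + 7
9 = 1*7 + 2
7 = 3*2 + 1
2 = 2*1 + 0  (stop)
So 2260/219 = [10; 3, 7, 1, 3, 2].

[10; 3, 7, 1, 3, 2]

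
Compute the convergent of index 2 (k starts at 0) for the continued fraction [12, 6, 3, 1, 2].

Using pₖ = aₖpₖ₋₁ + pₖ₋₂, qₖ = aₖqₖ₋₁ + qₖ₋₂ (with p₋₁=1, p₋₂=0, q₋₁=0, q₋₂=1):
  k=0: a=12, p=12, q=1
  k=1: a=6, p=73, q=6
  k=2: a=3, p=231, q=19

231/19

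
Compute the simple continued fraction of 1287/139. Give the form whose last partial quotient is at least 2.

1287 = 9·139 + 36
139 = 3·36 + 31
36 = 1·31 + 5
31 = 6·5 + 1
5 = 5·1 + 0  (stop)
So 1287/139 = [9; 3, 1, 6, 5].

[9; 3, 1, 6, 5]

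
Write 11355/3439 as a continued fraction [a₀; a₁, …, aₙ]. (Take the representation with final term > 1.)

11355 = 3·3439 + 1038
3439 = 3·1038 + 325
1038 = 3·325 + 63
325 = 5·63 + 10
63 = 6·10 + 3
10 = 3·3 + 1
3 = 3·1 + 0  (stop)
So 11355/3439 = [3; 3, 3, 5, 6, 3, 3].

[3; 3, 3, 5, 6, 3, 3]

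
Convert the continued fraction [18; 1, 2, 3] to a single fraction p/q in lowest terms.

Using pₖ = aₖpₖ₋₁ + pₖ₋₂ and qₖ = aₖqₖ₋₁ + qₖ₋₂:
  k=0: a=18, p=18, q=1
  k=1: a=1, p=19, q=1
  k=2: a=2, p=56, q=3
  k=3: a=3, p=187, q=10

187/10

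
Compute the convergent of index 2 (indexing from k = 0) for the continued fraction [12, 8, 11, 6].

1079/89

Using pₖ = aₖpₖ₋₁ + pₖ₋₂, qₖ = aₖqₖ₋₁ + qₖ₋₂ (with p₋₁=1, p₋₂=0, q₋₁=0, q₋₂=1):
  k=0: a=12, p=12, q=1
  k=1: a=8, p=97, q=8
  k=2: a=11, p=1079, q=89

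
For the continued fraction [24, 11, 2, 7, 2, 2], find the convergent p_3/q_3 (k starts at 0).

Using pₖ = aₖpₖ₋₁ + pₖ₋₂, qₖ = aₖqₖ₋₁ + qₖ₋₂ (with p₋₁=1, p₋₂=0, q₋₁=0, q₋₂=1):
  k=0: a=24, p=24, q=1
  k=1: a=11, p=265, q=11
  k=2: a=2, p=554, q=23
  k=3: a=7, p=4143, q=172

4143/172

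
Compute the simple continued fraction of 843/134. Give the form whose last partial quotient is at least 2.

843 = 6×134 + 39
134 = 3×39 + 17
39 = 2×17 + 5
17 = 3×5 + 2
5 = 2×2 + 1
2 = 2×1 + 0  (stop)
So 843/134 = [6; 3, 2, 3, 2, 2].

[6; 3, 2, 3, 2, 2]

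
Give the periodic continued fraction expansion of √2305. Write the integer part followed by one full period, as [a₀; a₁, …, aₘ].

a₀ = ⌊√2305⌋ = 48.
With m₀=0, d₀=1 and mₖ₊₁ = dₖaₖ − mₖ, dₖ₊₁ = (n − mₖ₊₁²)/dₖ, aₖ₊₁ = ⌊(a₀+mₖ₊₁)/dₖ₊₁⌋:
  k=1: m=48, d=1, a=96
d=1 and a=2a₀=96 at k=1, so the next step gives (m, d) = (48, 1) again — its k=1 value — and the period has length 1.

[48; 96]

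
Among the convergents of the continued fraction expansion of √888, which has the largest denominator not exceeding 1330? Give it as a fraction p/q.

√888 = [29; 1, 3, 1, 58, …] (period length 4).
Convergents:
  p_0/q_0 = 29/1
  p_1/q_1 = 30/1
  p_2/q_2 = 119/4
  p_3/q_3 = 149/5
  p_4/q_4 = 8761/294
  p_5/q_5 = 8910/299
  p_6/q_6 = 35491/1191
  p_7/q_7 = 44401/1490
q_6 = 1191 ≤ 1330 < 1490 = q_7, so the answer is 35491/1191.

35491/1191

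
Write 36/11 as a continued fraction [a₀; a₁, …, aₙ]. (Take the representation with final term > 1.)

[3; 3, 1, 2]

36 = 3×11 + 3
11 = 3×3 + 2
3 = 1×2 + 1
2 = 2×1 + 0  (stop)
So 36/11 = [3; 3, 1, 2].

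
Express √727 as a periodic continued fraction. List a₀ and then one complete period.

[26; 1, 25, 1, 52]

a₀ = ⌊√727⌋ = 26.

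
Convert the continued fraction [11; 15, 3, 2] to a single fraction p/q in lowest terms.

Fold from the inside: start with 2/1.
  3 + 1/2 = 7/2
  15 + 2/7 = 107/7
  11 + 7/107 = 1184/107

1184/107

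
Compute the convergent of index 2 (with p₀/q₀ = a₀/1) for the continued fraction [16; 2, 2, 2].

Using pₖ = aₖpₖ₋₁ + pₖ₋₂, qₖ = aₖqₖ₋₁ + qₖ₋₂ (with p₋₁=1, p₋₂=0, q₋₁=0, q₋₂=1):
  k=0: a=16, p=16, q=1
  k=1: a=2, p=33, q=2
  k=2: a=2, p=82, q=5

82/5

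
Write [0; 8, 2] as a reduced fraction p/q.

2/17

Fold from the inside: start with 2/1.
  8 + 1/2 = 17/2
  0 + 2/17 = 2/17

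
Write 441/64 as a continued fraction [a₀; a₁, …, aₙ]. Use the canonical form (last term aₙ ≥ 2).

[6; 1, 8, 7]

441 = 6*64 + 57
64 = 1*57 + 7
57 = 8*7 + 1
7 = 7*1 + 0  (stop)
So 441/64 = [6; 1, 8, 7].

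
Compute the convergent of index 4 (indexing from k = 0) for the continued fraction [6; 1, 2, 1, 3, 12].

101/15

Using pₖ = aₖpₖ₋₁ + pₖ₋₂, qₖ = aₖqₖ₋₁ + qₖ₋₂ (with p₋₁=1, p₋₂=0, q₋₁=0, q₋₂=1):
  k=0: a=6, p=6, q=1
  k=1: a=1, p=7, q=1
  k=2: a=2, p=20, q=3
  k=3: a=1, p=27, q=4
  k=4: a=3, p=101, q=15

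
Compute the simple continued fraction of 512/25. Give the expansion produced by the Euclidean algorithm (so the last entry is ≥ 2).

[20; 2, 12]

512 = 20*25 + 12
25 = 2*12 + 1
12 = 12*1 + 0  (stop)
So 512/25 = [20; 2, 12].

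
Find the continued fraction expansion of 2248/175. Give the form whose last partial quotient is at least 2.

2248 = 12*175 + 148
175 = 1*148 + 27
148 = 5*27 + 13
27 = 2*13 + 1
13 = 13*1 + 0  (stop)
So 2248/175 = [12; 1, 5, 2, 13].

[12; 1, 5, 2, 13]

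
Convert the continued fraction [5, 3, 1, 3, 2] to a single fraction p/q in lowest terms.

179/34

Fold from the inside: start with 2/1.
  3 + 1/2 = 7/2
  1 + 2/7 = 9/7
  3 + 7/9 = 34/9
  5 + 9/34 = 179/34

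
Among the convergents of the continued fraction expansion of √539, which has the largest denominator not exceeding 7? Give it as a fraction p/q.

116/5

√539 = [23; 4, 1, 1, 1, 1, 1, 4, 46, …] (period length 8).
Convergents:
  p_0/q_0 = 23/1
  p_1/q_1 = 93/4
  p_2/q_2 = 116/5
  p_3/q_3 = 209/9
q_2 = 5 ≤ 7 < 9 = q_3, so the answer is 116/5.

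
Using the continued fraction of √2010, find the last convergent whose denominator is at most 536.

√2010 = [44; 1, 4, 1, 88, …] (period length 4).
Convergents:
  p_0/q_0 = 44/1
  p_1/q_1 = 45/1
  p_2/q_2 = 224/5
  p_3/q_3 = 269/6
  p_4/q_4 = 23896/533
  p_5/q_5 = 24165/539
q_4 = 533 ≤ 536 < 539 = q_5, so the answer is 23896/533.

23896/533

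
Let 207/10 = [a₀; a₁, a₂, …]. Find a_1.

207 = 20·10 + 7   →  a_0 = 20
10 = 1·7 + 3   →  a_1 = 1

1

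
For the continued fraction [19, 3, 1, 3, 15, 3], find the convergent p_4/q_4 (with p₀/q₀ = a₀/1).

Using pₖ = aₖpₖ₋₁ + pₖ₋₂, qₖ = aₖqₖ₋₁ + qₖ₋₂ (with p₋₁=1, p₋₂=0, q₋₁=0, q₋₂=1):
  k=0: a=19, p=19, q=1
  k=1: a=3, p=58, q=3
  k=2: a=1, p=77, q=4
  k=3: a=3, p=289, q=15
  k=4: a=15, p=4412, q=229

4412/229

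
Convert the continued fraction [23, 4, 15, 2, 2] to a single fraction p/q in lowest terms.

7276/313

Fold from the inside: start with 2/1.
  2 + 1/2 = 5/2
  15 + 2/5 = 77/5
  4 + 5/77 = 313/77
  23 + 77/313 = 7276/313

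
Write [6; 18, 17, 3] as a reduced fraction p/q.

Using pₖ = aₖpₖ₋₁ + pₖ₋₂ and qₖ = aₖqₖ₋₁ + qₖ₋₂:
  k=0: a=6, p=6, q=1
  k=1: a=18, p=109, q=18
  k=2: a=17, p=1859, q=307
  k=3: a=3, p=5686, q=939

5686/939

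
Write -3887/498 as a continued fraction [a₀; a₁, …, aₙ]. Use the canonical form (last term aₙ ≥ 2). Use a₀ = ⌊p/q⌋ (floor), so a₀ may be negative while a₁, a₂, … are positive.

[-8; 5, 7, 2, 6]

-3887 = -8×498 + 97
498 = 5×97 + 13
97 = 7×13 + 6
13 = 2×6 + 1
6 = 6×1 + 0  (stop)
So -3887/498 = [-8; 5, 7, 2, 6].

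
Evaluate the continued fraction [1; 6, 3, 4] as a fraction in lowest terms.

Fold from the inside: start with 4/1.
  3 + 1/4 = 13/4
  6 + 4/13 = 82/13
  1 + 13/82 = 95/82

95/82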